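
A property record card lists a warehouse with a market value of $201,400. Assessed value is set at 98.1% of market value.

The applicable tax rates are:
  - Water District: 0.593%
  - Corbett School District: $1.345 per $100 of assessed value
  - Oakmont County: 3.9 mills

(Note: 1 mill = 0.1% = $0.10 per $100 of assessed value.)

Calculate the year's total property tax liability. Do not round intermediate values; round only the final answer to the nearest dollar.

$4,600

Assessed value = $201,400 × 0.981 = $197,573.4
Water District: $197,573.4 × 0.00593 = $1,171.610262
Corbett School District: $197,573.4 × 0.01345 = $2,657.36223
Oakmont County: $197,573.4 × 0.0039 = $770.53626
Total = $4,599.508752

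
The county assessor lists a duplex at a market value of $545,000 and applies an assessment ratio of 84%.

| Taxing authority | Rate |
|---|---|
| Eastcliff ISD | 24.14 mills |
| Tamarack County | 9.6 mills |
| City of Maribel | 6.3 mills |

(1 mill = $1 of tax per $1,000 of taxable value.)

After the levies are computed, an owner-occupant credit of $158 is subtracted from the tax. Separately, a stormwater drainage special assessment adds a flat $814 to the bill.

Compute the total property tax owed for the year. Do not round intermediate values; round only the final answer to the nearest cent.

$18,986.31

Assessed value = $545,000 × 0.84 = $457,800
Eastcliff ISD: $457,800 × 0.02414 = $11,051.292
Tamarack County: $457,800 × 0.0096 = $4,394.88
City of Maribel: $457,800 × 0.0063 = $2,884.14
Levies subtotal = $18,330.312
After credit = $18,330.312 − $158 = $18,172.312
Total = $18,172.312 + $814 = $18,986.312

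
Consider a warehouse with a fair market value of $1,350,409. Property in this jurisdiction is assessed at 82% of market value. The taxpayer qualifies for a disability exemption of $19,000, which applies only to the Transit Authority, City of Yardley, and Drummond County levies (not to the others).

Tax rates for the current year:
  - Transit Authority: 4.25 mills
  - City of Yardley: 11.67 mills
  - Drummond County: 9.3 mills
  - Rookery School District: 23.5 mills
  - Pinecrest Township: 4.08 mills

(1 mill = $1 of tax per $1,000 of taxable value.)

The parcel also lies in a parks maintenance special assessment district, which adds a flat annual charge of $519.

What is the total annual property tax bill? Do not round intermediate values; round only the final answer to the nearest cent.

$58,507.13

Assessed value = $1,350,409 × 0.82 = $1,107,335.38
Transit Authority: ($1,107,335.38 − $19,000) × 0.00425 = $1,088,335.38 × 0.00425 = $4,625.425365
City of Yardley: ($1,107,335.38 − $19,000) × 0.01167 = $1,088,335.38 × 0.01167 = $12,700.8738846
Drummond County: ($1,107,335.38 − $19,000) × 0.0093 = $1,088,335.38 × 0.0093 = $10,121.519034
Rookery School District: $1,107,335.38 × 0.0235 = $26,022.38143
Pinecrest Township: $1,107,335.38 × 0.00408 = $4,517.9283504
Levies subtotal = $57,988.128064
Total = $57,988.128064 + $519 = $58,507.128064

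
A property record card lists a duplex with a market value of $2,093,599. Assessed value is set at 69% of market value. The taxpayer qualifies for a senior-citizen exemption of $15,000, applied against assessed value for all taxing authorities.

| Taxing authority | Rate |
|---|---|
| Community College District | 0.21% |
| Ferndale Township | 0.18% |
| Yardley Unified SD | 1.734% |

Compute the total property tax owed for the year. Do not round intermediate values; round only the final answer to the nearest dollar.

Assessed value = $2,093,599 × 0.69 = $1,444,583.31
Taxable value = $1,444,583.31 − $15,000 = $1,429,583.31
Community College District: $1,429,583.31 × 0.0021 = $3,002.124951
Ferndale Township: $1,429,583.31 × 0.0018 = $2,573.249958
Yardley Unified SD: $1,429,583.31 × 0.01734 = $24,788.9745954
Total = $3,002.124951 + $2,573.249958 + $24,788.9745954 = $30,364.3495044

$30,364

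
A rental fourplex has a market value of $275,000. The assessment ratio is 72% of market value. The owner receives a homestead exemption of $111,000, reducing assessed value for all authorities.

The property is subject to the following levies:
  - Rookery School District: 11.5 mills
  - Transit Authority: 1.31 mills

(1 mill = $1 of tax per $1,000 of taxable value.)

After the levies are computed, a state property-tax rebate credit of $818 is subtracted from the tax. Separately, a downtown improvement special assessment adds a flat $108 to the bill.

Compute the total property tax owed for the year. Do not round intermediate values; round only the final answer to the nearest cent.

$404.47

Assessed value = $275,000 × 0.72 = $198,000
Taxable value = $198,000 − $111,000 = $87,000
Rookery School District: $87,000 × 0.0115 = $1,000.5
Transit Authority: $87,000 × 0.00131 = $113.97
Levies subtotal = $1,114.47
After credit = $1,114.47 − $818 = $296.47
Total = $296.47 + $108 = $404.47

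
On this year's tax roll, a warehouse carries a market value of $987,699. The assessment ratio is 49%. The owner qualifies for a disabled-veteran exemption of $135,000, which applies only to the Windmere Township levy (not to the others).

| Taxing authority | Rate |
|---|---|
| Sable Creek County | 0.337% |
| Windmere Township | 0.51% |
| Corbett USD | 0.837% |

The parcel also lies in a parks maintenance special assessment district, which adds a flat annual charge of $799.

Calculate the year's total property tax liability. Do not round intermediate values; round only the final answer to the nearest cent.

$8,260.60

Assessed value = $987,699 × 0.49 = $483,972.51
Sable Creek County: $483,972.51 × 0.00337 = $1,630.9873587
Windmere Township: ($483,972.51 − $135,000) × 0.0051 = $348,972.51 × 0.0051 = $1,779.759801
Corbett USD: $483,972.51 × 0.00837 = $4,050.8499087
Levies subtotal = $7,461.5970684
Total = $7,461.5970684 + $799 = $8,260.5970684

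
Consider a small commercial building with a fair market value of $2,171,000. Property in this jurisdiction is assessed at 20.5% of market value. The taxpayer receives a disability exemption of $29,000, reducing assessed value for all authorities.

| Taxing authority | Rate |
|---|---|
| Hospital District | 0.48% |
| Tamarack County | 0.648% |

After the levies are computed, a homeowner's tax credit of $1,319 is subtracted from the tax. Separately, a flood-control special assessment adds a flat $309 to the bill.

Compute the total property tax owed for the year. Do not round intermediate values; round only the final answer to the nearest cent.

Assessed value = $2,171,000 × 0.205 = $445,055
Taxable value = $445,055 − $29,000 = $416,055
Hospital District: $416,055 × 0.0048 = $1,997.064
Tamarack County: $416,055 × 0.00648 = $2,696.0364
Levies subtotal = $4,693.1004
After credit = $4,693.1004 − $1,319 = $3,374.1004
Total = $3,374.1004 + $309 = $3,683.1004

$3,683.10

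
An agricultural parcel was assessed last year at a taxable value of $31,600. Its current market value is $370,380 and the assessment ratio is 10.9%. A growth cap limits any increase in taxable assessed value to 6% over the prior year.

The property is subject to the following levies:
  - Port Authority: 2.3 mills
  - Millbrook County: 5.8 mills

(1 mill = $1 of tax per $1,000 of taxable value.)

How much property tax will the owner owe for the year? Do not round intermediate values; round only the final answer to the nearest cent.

$271.32

Uncapped assessed value = $370,380 × 0.109 = $40,371.42
Cap limit = $31,600 × 1.06 = $33,496
Taxable assessed value = min($40,371.42, $33,496) = $33,496 (cap binds)
Port Authority: $33,496 × 0.0023 = $77.0408
Millbrook County: $33,496 × 0.0058 = $194.2768
Total = $271.3176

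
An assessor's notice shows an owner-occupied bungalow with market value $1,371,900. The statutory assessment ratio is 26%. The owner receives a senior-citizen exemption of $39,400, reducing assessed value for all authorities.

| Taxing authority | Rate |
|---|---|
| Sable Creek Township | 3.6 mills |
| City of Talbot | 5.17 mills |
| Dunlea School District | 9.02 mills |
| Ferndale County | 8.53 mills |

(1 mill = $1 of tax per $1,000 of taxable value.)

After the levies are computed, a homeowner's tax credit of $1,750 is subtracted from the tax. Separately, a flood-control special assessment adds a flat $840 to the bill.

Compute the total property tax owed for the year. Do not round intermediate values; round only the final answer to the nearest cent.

Assessed value = $1,371,900 × 0.26 = $356,694
Taxable value = $356,694 − $39,400 = $317,294
Sable Creek Township: $317,294 × 0.0036 = $1,142.2584
City of Talbot: $317,294 × 0.00517 = $1,640.40998
Dunlea School District: $317,294 × 0.00902 = $2,861.99188
Ferndale County: $317,294 × 0.00853 = $2,706.51782
Levies subtotal = $8,351.17808
After credit = $8,351.17808 − $1,750 = $6,601.17808
Total = $6,601.17808 + $840 = $7,441.17808

$7,441.18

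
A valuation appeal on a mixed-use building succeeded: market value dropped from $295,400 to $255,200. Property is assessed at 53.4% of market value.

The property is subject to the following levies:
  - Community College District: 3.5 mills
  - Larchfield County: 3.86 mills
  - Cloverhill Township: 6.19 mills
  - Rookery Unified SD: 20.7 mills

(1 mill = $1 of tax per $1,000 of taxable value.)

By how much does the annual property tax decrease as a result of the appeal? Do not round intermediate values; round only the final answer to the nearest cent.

Old assessed value = $295,400 × 0.534 = $157,743.6
New assessed value = $255,200 × 0.534 = $136,276.8
Combined rate = 0.0035 + 0.00386 + 0.00619 + 0.0207 = 0.03425
Old tax = $157,743.6 × 0.03425 = $5,402.7183
New tax = $136,276.8 × 0.03425 = $4,667.4804
Reduction = $5,402.7183 − $4,667.4804 = $735.2379

$735.24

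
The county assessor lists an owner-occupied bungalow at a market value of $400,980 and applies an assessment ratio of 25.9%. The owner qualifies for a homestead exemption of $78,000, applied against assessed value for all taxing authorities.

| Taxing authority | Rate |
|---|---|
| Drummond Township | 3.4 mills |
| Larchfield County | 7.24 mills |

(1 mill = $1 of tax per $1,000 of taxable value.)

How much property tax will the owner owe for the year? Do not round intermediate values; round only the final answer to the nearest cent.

Assessed value = $400,980 × 0.259 = $103,853.82
Taxable value = $103,853.82 − $78,000 = $25,853.82
Drummond Township: $25,853.82 × 0.0034 = $87.902988
Larchfield County: $25,853.82 × 0.00724 = $187.1816568
Total = $87.902988 + $187.1816568 = $275.0846448

$275.08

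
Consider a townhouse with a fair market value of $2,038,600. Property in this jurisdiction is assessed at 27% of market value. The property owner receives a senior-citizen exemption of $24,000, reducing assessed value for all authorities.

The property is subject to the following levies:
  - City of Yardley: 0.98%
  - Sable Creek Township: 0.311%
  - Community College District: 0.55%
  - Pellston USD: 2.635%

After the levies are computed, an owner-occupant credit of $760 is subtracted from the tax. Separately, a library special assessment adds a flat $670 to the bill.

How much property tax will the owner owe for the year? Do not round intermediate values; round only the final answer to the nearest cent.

$23,472.65

Assessed value = $2,038,600 × 0.27 = $550,422
Taxable value = $550,422 − $24,000 = $526,422
City of Yardley: $526,422 × 0.0098 = $5,158.9356
Sable Creek Township: $526,422 × 0.00311 = $1,637.17242
Community College District: $526,422 × 0.0055 = $2,895.321
Pellston USD: $526,422 × 0.02635 = $13,871.2197
Levies subtotal = $23,562.64872
After credit = $23,562.64872 − $760 = $22,802.64872
Total = $22,802.64872 + $670 = $23,472.64872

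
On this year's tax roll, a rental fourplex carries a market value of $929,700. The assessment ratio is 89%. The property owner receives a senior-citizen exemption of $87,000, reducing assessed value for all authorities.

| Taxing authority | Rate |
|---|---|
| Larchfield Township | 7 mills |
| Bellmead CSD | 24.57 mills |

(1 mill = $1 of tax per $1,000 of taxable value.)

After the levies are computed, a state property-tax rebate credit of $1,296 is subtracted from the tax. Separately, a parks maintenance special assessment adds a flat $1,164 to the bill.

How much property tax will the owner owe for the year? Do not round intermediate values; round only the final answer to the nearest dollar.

$23,243

Assessed value = $929,700 × 0.89 = $827,433
Taxable value = $827,433 − $87,000 = $740,433
Larchfield Township: $740,433 × 0.007 = $5,183.031
Bellmead CSD: $740,433 × 0.02457 = $18,192.43881
Levies subtotal = $23,375.46981
After credit = $23,375.46981 − $1,296 = $22,079.46981
Total = $22,079.46981 + $1,164 = $23,243.46981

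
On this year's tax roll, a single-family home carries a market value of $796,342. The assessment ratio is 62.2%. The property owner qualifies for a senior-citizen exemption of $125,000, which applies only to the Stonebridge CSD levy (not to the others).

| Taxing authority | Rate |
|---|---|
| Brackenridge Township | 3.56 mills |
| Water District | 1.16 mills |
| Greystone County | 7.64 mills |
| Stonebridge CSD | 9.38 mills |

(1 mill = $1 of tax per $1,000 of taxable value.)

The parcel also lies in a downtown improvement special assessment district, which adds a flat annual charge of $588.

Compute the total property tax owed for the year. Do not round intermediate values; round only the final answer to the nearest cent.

$10,183.86

Assessed value = $796,342 × 0.622 = $495,324.724
Brackenridge Township: $495,324.724 × 0.00356 = $1,763.35601744
Water District: $495,324.724 × 0.00116 = $574.57667984
Greystone County: $495,324.724 × 0.00764 = $3,784.28089136
Stonebridge CSD: ($495,324.724 − $125,000) × 0.00938 = $370,324.724 × 0.00938 = $3,473.64591112
Levies subtotal = $9,595.85949976
Total = $9,595.85949976 + $588 = $10,183.85949976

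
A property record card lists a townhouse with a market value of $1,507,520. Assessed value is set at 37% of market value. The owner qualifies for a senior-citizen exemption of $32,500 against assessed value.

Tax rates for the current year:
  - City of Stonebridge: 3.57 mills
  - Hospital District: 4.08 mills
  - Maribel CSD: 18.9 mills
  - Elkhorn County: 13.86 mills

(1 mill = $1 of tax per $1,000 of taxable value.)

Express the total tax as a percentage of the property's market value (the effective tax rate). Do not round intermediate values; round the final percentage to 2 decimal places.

Assessed value = $1,507,520 × 0.37 = $557,782.4
Taxable value = $557,782.4 − $32,500 = $525,282.4
City of Stonebridge: $525,282.4 × 0.00357 = $1,875.258168
Hospital District: $525,282.4 × 0.00408 = $2,143.152192
Maribel CSD: $525,282.4 × 0.0189 = $9,927.83736
Elkhorn County: $525,282.4 × 0.01386 = $7,280.414064
Total tax = $21,226.661784
Effective rate = $21,226.661784 ÷ $1,507,520 = 1.41% of market value

1.41%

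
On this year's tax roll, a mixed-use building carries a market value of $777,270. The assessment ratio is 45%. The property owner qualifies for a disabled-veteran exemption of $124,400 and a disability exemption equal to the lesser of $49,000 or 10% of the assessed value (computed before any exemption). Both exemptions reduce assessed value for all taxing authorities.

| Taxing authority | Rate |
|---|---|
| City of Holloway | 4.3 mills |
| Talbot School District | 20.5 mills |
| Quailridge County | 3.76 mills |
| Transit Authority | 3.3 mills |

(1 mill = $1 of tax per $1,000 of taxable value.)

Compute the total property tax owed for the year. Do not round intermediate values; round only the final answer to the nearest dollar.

$6,066

Assessed value = $777,270 × 0.45 = $349,771.5
Disability exemption = min($49,000, 10% × $349,771.5) = min($49,000, $34,977.15) = $34,977.15 (percentage binds)
Taxable value = $349,771.5 − $124,400 − $34,977.15 = $190,394.35
City of Holloway: $190,394.35 × 0.0043 = $818.695705
Talbot School District: $190,394.35 × 0.0205 = $3,903.084175
Quailridge County: $190,394.35 × 0.00376 = $715.882756
Transit Authority: $190,394.35 × 0.0033 = $628.301355
Total = $6,065.963991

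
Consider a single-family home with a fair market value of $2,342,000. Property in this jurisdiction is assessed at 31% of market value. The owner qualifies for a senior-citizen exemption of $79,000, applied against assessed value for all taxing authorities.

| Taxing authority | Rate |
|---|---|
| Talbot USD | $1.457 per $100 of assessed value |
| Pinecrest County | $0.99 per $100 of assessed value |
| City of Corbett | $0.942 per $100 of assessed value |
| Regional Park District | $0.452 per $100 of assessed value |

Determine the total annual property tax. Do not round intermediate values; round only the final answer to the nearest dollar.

$24,852

Assessed value = $2,342,000 × 0.31 = $726,020
Taxable value = $726,020 − $79,000 = $647,020
Talbot USD: $647,020 × 0.01457 = $9,427.0814
Pinecrest County: $647,020 × 0.0099 = $6,405.498
City of Corbett: $647,020 × 0.00942 = $6,094.9284
Regional Park District: $647,020 × 0.00452 = $2,924.5304
Total = $9,427.0814 + $6,405.498 + $6,094.9284 + $2,924.5304 = $24,852.0382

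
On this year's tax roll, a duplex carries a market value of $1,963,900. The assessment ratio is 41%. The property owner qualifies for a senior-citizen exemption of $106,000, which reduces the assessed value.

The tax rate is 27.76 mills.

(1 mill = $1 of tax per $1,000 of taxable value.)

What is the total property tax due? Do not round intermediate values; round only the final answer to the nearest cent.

Assessed value = $1,963,900 × 0.41 = $805,199
Taxable value = $805,199 − $106,000 = $699,199
Tax = $699,199 × 0.02776 = $19,409.76424

$19,409.76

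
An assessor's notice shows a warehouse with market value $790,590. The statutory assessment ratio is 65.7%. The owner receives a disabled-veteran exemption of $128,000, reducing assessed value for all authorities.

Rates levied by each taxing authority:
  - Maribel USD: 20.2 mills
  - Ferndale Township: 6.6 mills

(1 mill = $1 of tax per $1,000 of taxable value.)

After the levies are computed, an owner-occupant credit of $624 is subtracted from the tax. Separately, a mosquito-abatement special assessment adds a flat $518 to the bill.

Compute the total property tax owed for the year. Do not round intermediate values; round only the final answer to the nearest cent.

$10,383.99

Assessed value = $790,590 × 0.657 = $519,417.63
Taxable value = $519,417.63 − $128,000 = $391,417.63
Maribel USD: $391,417.63 × 0.0202 = $7,906.636126
Ferndale Township: $391,417.63 × 0.0066 = $2,583.356358
Levies subtotal = $10,489.992484
After credit = $10,489.992484 − $624 = $9,865.992484
Total = $9,865.992484 + $518 = $10,383.992484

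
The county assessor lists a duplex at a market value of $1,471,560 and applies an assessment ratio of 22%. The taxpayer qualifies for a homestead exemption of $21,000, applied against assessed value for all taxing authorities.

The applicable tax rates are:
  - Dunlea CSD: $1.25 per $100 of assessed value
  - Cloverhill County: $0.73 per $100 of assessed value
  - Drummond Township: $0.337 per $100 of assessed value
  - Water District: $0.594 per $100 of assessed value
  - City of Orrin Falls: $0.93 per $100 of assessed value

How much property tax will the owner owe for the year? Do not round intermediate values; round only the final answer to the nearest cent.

Assessed value = $1,471,560 × 0.22 = $323,743.2
Taxable value = $323,743.2 − $21,000 = $302,743.2
Dunlea CSD: $302,743.2 × 0.0125 = $3,784.29
Cloverhill County: $302,743.2 × 0.0073 = $2,210.02536
Drummond Township: $302,743.2 × 0.00337 = $1,020.244584
Water District: $302,743.2 × 0.00594 = $1,798.294608
City of Orrin Falls: $302,743.2 × 0.0093 = $2,815.51176
Total = $3,784.29 + $2,210.02536 + $1,020.244584 + $1,798.294608 + $2,815.51176 = $11,628.366312

$11,628.37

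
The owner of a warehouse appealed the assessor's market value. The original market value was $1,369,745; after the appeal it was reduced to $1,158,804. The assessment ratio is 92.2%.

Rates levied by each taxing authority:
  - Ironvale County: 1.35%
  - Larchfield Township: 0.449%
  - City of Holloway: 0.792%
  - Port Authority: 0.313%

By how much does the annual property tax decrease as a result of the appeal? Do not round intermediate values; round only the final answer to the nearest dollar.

$5,648

Old assessed value = $1,369,745 × 0.922 = $1,262,904.89
New assessed value = $1,158,804 × 0.922 = $1,068,417.288
Combined rate = 0.0135 + 0.00449 + 0.00792 + 0.00313 = 0.02904
Old tax = $1,262,904.89 × 0.02904 = $36,674.7580056
New tax = $1,068,417.288 × 0.02904 = $31,026.83804352
Reduction = $36,674.7580056 − $31,026.83804352 = $5,647.91996208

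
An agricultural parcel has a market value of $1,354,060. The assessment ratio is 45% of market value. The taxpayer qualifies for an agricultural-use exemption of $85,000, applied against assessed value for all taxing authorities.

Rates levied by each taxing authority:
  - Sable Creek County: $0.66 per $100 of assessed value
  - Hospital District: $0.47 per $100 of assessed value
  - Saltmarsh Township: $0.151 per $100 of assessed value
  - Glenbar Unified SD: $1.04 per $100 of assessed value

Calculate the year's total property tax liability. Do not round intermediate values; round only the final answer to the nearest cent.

$12,169.63

Assessed value = $1,354,060 × 0.45 = $609,327
Taxable value = $609,327 − $85,000 = $524,327
Sable Creek County: $524,327 × 0.0066 = $3,460.5582
Hospital District: $524,327 × 0.0047 = $2,464.3369
Saltmarsh Township: $524,327 × 0.00151 = $791.73377
Glenbar Unified SD: $524,327 × 0.0104 = $5,453.0008
Total = $3,460.5582 + $2,464.3369 + $791.73377 + $5,453.0008 = $12,169.62967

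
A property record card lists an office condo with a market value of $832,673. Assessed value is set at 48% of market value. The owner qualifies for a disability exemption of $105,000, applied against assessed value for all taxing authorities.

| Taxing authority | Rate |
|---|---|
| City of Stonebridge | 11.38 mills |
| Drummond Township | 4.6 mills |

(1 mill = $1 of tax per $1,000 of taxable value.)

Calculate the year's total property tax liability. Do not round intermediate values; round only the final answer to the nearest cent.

Assessed value = $832,673 × 0.48 = $399,683.04
Taxable value = $399,683.04 − $105,000 = $294,683.04
City of Stonebridge: $294,683.04 × 0.01138 = $3,353.4929952
Drummond Township: $294,683.04 × 0.0046 = $1,355.541984
Total = $3,353.4929952 + $1,355.541984 = $4,709.0349792

$4,709.03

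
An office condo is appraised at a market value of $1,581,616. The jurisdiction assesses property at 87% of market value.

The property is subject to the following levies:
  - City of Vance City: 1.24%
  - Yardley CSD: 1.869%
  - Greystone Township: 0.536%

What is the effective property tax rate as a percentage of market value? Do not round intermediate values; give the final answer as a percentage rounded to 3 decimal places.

3.171%

Assessed value = $1,581,616 × 0.87 = $1,376,005.92
City of Vance City: $1,376,005.92 × 0.0124 = $17,062.473408
Yardley CSD: $1,376,005.92 × 0.01869 = $25,717.5506448
Greystone Township: $1,376,005.92 × 0.00536 = $7,375.3917312
Total tax = $50,155.415784
Effective rate = $50,155.415784 ÷ $1,581,616 = 3.171% of market value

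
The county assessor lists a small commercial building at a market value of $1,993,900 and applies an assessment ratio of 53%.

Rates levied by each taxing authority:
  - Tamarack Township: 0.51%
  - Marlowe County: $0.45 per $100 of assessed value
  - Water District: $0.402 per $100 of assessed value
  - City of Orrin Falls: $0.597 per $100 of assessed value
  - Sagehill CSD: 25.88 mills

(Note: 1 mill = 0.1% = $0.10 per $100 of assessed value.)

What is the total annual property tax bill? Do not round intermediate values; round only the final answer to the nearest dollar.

Assessed value = $1,993,900 × 0.53 = $1,056,767
Tamarack Township: $1,056,767 × 0.0051 = $5,389.5117
Marlowe County: $1,056,767 × 0.0045 = $4,755.4515
Water District: $1,056,767 × 0.00402 = $4,248.20334
City of Orrin Falls: $1,056,767 × 0.00597 = $6,308.89899
Sagehill CSD: $1,056,767 × 0.02588 = $27,349.12996
Total = $48,051.19549

$48,051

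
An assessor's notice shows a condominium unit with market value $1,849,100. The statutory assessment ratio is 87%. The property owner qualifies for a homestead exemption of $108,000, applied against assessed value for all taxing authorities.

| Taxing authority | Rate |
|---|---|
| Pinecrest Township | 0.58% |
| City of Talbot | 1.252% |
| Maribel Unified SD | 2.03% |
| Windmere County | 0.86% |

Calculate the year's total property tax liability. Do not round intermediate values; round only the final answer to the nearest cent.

Assessed value = $1,849,100 × 0.87 = $1,608,717
Taxable value = $1,608,717 − $108,000 = $1,500,717
Pinecrest Township: $1,500,717 × 0.0058 = $8,704.1586
City of Talbot: $1,500,717 × 0.01252 = $18,788.97684
Maribel Unified SD: $1,500,717 × 0.0203 = $30,464.5551
Windmere County: $1,500,717 × 0.0086 = $12,906.1662
Total = $8,704.1586 + $18,788.97684 + $30,464.5551 + $12,906.1662 = $70,863.85674

$70,863.86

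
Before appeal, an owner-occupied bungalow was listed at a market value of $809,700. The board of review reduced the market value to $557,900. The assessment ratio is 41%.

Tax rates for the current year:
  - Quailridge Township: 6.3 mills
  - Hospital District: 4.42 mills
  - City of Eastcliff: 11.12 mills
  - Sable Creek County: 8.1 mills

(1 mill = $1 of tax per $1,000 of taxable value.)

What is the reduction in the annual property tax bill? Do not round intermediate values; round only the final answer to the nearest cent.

$3,090.95

Old assessed value = $809,700 × 0.41 = $331,977
New assessed value = $557,900 × 0.41 = $228,739
Combined rate = 0.0063 + 0.00442 + 0.01112 + 0.0081 = 0.02994
Old tax = $331,977 × 0.02994 = $9,939.39138
New tax = $228,739 × 0.02994 = $6,848.44566
Reduction = $9,939.39138 − $6,848.44566 = $3,090.94572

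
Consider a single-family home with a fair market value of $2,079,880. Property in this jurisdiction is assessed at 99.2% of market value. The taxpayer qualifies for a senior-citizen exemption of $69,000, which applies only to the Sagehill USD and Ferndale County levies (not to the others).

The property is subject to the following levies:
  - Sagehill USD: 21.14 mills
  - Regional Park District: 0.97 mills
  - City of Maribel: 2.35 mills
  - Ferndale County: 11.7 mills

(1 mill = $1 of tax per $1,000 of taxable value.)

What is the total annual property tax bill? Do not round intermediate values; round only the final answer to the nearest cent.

$72,340.83

Assessed value = $2,079,880 × 0.992 = $2,063,240.96
Sagehill USD: ($2,063,240.96 − $69,000) × 0.02114 = $1,994,240.96 × 0.02114 = $42,158.2538944
Regional Park District: $2,063,240.96 × 0.00097 = $2,001.3437312
City of Maribel: $2,063,240.96 × 0.00235 = $4,848.616256
Ferndale County: ($2,063,240.96 − $69,000) × 0.0117 = $1,994,240.96 × 0.0117 = $23,332.619232
Total = $72,340.8331136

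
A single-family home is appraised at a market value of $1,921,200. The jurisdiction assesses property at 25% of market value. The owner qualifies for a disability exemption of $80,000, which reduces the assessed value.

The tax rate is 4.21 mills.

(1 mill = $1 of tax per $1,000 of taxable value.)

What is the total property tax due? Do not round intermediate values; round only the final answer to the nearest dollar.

$1,685

Assessed value = $1,921,200 × 0.25 = $480,300
Taxable value = $480,300 − $80,000 = $400,300
Tax = $400,300 × 0.00421 = $1,685.263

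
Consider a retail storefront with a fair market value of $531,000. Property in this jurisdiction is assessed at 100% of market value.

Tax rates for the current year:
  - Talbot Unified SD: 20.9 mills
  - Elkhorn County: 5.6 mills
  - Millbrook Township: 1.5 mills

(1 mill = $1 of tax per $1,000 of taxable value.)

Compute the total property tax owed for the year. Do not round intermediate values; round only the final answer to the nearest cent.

Assessed value = $531,000 × 1 = $531,000
Talbot Unified SD: $531,000 × 0.0209 = $11,097.9
Elkhorn County: $531,000 × 0.0056 = $2,973.6
Millbrook Township: $531,000 × 0.0015 = $796.5
Total = $11,097.9 + $2,973.6 + $796.5 = $14,868

$14,868.00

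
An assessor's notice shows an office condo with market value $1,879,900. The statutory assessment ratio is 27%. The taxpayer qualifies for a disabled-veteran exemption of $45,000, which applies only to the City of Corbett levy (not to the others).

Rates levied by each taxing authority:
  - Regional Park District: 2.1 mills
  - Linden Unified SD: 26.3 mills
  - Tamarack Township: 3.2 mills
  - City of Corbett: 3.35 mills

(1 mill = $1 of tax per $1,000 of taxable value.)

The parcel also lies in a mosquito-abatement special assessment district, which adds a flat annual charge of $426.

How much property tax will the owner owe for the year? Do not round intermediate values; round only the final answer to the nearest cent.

$18,014.93

Assessed value = $1,879,900 × 0.27 = $507,573
Regional Park District: $507,573 × 0.0021 = $1,065.9033
Linden Unified SD: $507,573 × 0.0263 = $13,349.1699
Tamarack Township: $507,573 × 0.0032 = $1,624.2336
City of Corbett: ($507,573 − $45,000) × 0.00335 = $462,573 × 0.00335 = $1,549.61955
Levies subtotal = $17,588.92635
Total = $17,588.92635 + $426 = $18,014.92635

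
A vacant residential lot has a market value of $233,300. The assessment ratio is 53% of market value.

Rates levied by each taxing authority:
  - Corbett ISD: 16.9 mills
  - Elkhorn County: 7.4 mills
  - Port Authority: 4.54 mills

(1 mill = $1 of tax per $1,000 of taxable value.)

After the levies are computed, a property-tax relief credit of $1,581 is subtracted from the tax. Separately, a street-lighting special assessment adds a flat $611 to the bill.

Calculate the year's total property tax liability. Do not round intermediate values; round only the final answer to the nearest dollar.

Assessed value = $233,300 × 0.53 = $123,649
Corbett ISD: $123,649 × 0.0169 = $2,089.6681
Elkhorn County: $123,649 × 0.0074 = $915.0026
Port Authority: $123,649 × 0.00454 = $561.36646
Levies subtotal = $3,566.03716
After credit = $3,566.03716 − $1,581 = $1,985.03716
Total = $1,985.03716 + $611 = $2,596.03716

$2,596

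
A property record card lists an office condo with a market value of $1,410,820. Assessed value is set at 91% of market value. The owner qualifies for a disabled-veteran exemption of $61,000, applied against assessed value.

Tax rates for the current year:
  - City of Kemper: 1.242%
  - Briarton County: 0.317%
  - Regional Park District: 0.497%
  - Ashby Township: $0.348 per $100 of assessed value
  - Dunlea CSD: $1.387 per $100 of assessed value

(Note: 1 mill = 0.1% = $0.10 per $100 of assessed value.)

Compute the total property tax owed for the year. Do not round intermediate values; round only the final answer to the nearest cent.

Assessed value = $1,410,820 × 0.91 = $1,283,846.2
Taxable value = $1,283,846.2 − $61,000 = $1,222,846.2
City of Kemper: $1,222,846.2 × 0.01242 = $15,187.749804
Briarton County: $1,222,846.2 × 0.00317 = $3,876.422454
Regional Park District: $1,222,846.2 × 0.00497 = $6,077.545614
Ashby Township: $1,222,846.2 × 0.00348 = $4,255.504776
Dunlea CSD: $1,222,846.2 × 0.01387 = $16,960.876794
Total = $46,358.099442

$46,358.10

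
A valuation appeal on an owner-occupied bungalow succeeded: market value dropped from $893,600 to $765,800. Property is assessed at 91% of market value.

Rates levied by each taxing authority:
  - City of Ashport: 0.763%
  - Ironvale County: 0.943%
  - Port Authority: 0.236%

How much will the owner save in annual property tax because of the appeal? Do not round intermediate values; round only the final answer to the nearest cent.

Old assessed value = $893,600 × 0.91 = $813,176
New assessed value = $765,800 × 0.91 = $696,878
Combined rate = 0.00763 + 0.00943 + 0.00236 = 0.01942
Old tax = $813,176 × 0.01942 = $15,791.87792
New tax = $696,878 × 0.01942 = $13,533.37076
Reduction = $15,791.87792 − $13,533.37076 = $2,258.50716

$2,258.51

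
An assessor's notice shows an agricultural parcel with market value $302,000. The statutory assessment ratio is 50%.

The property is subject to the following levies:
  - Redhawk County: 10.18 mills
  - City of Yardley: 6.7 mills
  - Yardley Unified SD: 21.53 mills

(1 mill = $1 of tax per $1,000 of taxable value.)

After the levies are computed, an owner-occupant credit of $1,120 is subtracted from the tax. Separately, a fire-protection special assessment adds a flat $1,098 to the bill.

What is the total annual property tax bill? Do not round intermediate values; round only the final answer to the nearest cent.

$5,777.91

Assessed value = $302,000 × 0.5 = $151,000
Redhawk County: $151,000 × 0.01018 = $1,537.18
City of Yardley: $151,000 × 0.0067 = $1,011.7
Yardley Unified SD: $151,000 × 0.02153 = $3,251.03
Levies subtotal = $5,799.91
After credit = $5,799.91 − $1,120 = $4,679.91
Total = $4,679.91 + $1,098 = $5,777.91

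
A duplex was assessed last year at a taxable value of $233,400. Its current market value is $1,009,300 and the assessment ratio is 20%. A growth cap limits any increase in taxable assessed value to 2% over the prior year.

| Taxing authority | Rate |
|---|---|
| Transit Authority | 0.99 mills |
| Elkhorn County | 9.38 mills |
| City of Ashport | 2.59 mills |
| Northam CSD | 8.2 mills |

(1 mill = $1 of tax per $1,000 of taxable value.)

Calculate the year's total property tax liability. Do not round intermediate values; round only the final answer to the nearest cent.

Uncapped assessed value = $1,009,300 × 0.2 = $201,860
Cap limit = $233,400 × 1.02 = $238,068
Taxable assessed value = min($201,860, $238,068) = $201,860 (cap does not bind)
Transit Authority: $201,860 × 0.00099 = $199.8414
Elkhorn County: $201,860 × 0.00938 = $1,893.4468
City of Ashport: $201,860 × 0.00259 = $522.8174
Northam CSD: $201,860 × 0.0082 = $1,655.252
Total = $4,271.3576

$4,271.36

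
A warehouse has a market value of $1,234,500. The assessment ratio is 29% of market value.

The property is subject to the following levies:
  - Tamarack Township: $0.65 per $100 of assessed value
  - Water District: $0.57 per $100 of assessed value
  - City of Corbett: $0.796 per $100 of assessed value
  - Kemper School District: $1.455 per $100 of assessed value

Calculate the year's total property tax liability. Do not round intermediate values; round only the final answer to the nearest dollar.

$12,426

Assessed value = $1,234,500 × 0.29 = $358,005
Tamarack Township: $358,005 × 0.0065 = $2,327.0325
Water District: $358,005 × 0.0057 = $2,040.6285
City of Corbett: $358,005 × 0.00796 = $2,849.7198
Kemper School District: $358,005 × 0.01455 = $5,208.97275
Total = $2,327.0325 + $2,040.6285 + $2,849.7198 + $5,208.97275 = $12,426.35355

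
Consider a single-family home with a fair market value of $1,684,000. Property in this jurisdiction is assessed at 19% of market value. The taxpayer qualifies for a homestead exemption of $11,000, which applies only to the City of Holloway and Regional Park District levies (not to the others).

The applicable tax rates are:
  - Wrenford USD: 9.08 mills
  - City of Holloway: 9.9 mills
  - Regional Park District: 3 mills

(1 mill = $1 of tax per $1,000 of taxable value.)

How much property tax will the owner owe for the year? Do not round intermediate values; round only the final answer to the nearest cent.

$6,890.82

Assessed value = $1,684,000 × 0.19 = $319,960
Wrenford USD: $319,960 × 0.00908 = $2,905.2368
City of Holloway: ($319,960 − $11,000) × 0.0099 = $308,960 × 0.0099 = $3,058.704
Regional Park District: ($319,960 − $11,000) × 0.003 = $308,960 × 0.003 = $926.88
Total = $6,890.8208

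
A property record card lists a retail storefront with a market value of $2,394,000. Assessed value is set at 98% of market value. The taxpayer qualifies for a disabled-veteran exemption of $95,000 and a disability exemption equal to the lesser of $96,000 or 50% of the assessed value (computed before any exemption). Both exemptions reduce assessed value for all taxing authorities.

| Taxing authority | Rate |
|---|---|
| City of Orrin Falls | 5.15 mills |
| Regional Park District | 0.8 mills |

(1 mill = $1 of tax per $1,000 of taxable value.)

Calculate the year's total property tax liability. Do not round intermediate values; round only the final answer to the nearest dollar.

$12,823

Assessed value = $2,394,000 × 0.98 = $2,346,120
Disability exemption = min($96,000, 50% × $2,346,120) = min($96,000, $1,173,060) = $96,000 (dollar cap binds)
Taxable value = $2,346,120 − $95,000 − $96,000 = $2,155,120
City of Orrin Falls: $2,155,120 × 0.00515 = $11,098.868
Regional Park District: $2,155,120 × 0.0008 = $1,724.096
Total = $12,822.964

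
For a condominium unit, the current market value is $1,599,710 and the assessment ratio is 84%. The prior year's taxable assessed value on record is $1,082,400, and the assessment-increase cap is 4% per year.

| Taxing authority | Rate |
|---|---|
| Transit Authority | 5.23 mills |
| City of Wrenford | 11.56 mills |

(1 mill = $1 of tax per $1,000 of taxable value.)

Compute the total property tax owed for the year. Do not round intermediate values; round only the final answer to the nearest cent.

Uncapped assessed value = $1,599,710 × 0.84 = $1,343,756.4
Cap limit = $1,082,400 × 1.04 = $1,125,696
Taxable assessed value = min($1,343,756.4, $1,125,696) = $1,125,696 (cap binds)
Transit Authority: $1,125,696 × 0.00523 = $5,887.39008
City of Wrenford: $1,125,696 × 0.01156 = $13,013.04576
Total = $18,900.43584

$18,900.44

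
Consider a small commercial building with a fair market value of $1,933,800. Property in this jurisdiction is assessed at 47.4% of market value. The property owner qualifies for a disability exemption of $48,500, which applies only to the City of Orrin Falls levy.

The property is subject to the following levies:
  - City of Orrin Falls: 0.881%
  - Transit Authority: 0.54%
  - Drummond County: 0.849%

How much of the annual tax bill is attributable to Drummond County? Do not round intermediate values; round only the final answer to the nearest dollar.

Assessed value = $1,933,800 × 0.474 = $916,621.2
Drummond County taxable value = $916,621.2 (exemption does not apply)
Drummond County levy = $916,621.2 × 0.00849 = $7,782.113988

$7,782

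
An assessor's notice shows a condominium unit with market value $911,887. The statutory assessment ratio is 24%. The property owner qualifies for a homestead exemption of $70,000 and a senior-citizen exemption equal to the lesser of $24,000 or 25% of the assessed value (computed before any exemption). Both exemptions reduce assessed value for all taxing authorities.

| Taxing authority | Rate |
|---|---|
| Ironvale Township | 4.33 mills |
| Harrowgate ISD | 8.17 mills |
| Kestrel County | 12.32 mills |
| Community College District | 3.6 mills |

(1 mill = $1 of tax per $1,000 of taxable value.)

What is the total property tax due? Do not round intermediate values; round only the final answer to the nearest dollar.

$3,548

Assessed value = $911,887 × 0.24 = $218,852.88
Senior-citizen exemption = min($24,000, 25% × $218,852.88) = min($24,000, $54,713.22) = $24,000 (dollar cap binds)
Taxable value = $218,852.88 − $70,000 − $24,000 = $124,852.88
Ironvale Township: $124,852.88 × 0.00433 = $540.6129704
Harrowgate ISD: $124,852.88 × 0.00817 = $1,020.0480296
Kestrel County: $124,852.88 × 0.01232 = $1,538.1874816
Community College District: $124,852.88 × 0.0036 = $449.470368
Total = $3,548.3188496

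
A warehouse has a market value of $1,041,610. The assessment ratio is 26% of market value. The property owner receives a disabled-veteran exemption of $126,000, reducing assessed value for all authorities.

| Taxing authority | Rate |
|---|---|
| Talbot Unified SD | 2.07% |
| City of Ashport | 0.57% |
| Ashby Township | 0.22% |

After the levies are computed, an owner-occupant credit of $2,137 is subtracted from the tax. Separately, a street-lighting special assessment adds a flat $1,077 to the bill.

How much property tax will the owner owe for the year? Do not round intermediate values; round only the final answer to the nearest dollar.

$3,082

Assessed value = $1,041,610 × 0.26 = $270,818.6
Taxable value = $270,818.6 − $126,000 = $144,818.6
Talbot Unified SD: $144,818.6 × 0.0207 = $2,997.74502
City of Ashport: $144,818.6 × 0.0057 = $825.46602
Ashby Township: $144,818.6 × 0.0022 = $318.60092
Levies subtotal = $4,141.81196
After credit = $4,141.81196 − $2,137 = $2,004.81196
Total = $2,004.81196 + $1,077 = $3,081.81196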